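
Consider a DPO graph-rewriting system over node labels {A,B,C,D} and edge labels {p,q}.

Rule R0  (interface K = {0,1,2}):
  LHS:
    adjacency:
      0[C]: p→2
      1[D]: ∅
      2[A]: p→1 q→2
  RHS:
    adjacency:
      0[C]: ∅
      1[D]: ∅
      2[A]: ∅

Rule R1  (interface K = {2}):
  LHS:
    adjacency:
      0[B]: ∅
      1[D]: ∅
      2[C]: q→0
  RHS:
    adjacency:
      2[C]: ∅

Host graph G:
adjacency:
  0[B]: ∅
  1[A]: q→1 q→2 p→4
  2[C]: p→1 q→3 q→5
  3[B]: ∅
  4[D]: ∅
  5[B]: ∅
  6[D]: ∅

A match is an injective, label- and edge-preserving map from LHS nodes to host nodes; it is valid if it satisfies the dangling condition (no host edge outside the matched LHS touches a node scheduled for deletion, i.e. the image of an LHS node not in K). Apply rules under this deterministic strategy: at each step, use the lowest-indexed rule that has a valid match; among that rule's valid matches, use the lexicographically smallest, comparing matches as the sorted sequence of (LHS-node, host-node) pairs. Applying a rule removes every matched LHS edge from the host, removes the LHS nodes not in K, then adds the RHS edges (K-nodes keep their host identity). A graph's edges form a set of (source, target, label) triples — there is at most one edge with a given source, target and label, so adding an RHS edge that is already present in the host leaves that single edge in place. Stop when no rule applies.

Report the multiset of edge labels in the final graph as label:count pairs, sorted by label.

[0] host  ⇒  7 nodes, 6 edges  {1-q->1 1-q->2 1-p->4 2-p->1 2-q->3 2-q->5}
[1] R0 @ {0↦2, 1↦4, 2↦1}  ⇒  7 nodes, 3 edges  {1-q->2 2-q->3 2-q->5}
[2] R1 @ {0↦3, 1↦4, 2↦2}  ⇒  5 nodes, 2 edges  {1-q->2 2-q->5}
[3] R1 @ {0↦5, 1↦6, 2↦2}  ⇒  3 nodes, 1 edges  {1-q->2}
halt: no rule applies after step 3
NF edges: [(1, 2, 'q')]

Answer: q:1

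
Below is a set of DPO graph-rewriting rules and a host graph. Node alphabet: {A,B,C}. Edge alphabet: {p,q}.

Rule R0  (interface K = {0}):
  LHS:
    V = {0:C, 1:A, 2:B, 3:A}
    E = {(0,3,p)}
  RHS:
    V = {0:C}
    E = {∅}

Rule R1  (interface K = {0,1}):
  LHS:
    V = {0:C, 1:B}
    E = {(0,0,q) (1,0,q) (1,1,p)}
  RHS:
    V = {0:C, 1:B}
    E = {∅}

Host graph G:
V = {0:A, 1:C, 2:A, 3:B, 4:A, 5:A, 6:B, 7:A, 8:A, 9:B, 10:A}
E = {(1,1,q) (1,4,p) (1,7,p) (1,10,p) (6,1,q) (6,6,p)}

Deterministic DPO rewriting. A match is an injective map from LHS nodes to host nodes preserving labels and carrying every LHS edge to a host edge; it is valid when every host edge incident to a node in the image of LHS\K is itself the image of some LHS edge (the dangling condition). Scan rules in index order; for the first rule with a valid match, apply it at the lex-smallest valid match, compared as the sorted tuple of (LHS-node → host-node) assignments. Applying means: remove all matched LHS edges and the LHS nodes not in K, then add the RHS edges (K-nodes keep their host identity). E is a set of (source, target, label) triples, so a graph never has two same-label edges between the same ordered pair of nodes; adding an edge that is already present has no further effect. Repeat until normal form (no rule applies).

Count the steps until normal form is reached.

Answer: 4

Steps:
[0] host  ⇒  11 nodes, 6 edges  {1-q->1 1-p->4 1-p->7 1-p->10 6-q->1 6-p->6}
[1] R0 @ {0↦1, 1↦0, 2↦3, 3↦4}  ⇒  8 nodes, 5 edges  {1-q->1 1-p->7 1-p->10 6-q->1 6-p->6}
[2] R0 @ {0↦1, 1↦2, 2↦9, 3↦7}  ⇒  5 nodes, 4 edges  {1-q->1 1-p->10 6-q->1 6-p->6}
[3] R1 @ {0↦1, 1↦6}  ⇒  5 nodes, 1 edges  {1-p->10}
[4] R0 @ {0↦1, 1↦5, 2↦6, 3↦10}  ⇒  2 nodes, 0 edges  {∅}
final graph: no rule applies after step 4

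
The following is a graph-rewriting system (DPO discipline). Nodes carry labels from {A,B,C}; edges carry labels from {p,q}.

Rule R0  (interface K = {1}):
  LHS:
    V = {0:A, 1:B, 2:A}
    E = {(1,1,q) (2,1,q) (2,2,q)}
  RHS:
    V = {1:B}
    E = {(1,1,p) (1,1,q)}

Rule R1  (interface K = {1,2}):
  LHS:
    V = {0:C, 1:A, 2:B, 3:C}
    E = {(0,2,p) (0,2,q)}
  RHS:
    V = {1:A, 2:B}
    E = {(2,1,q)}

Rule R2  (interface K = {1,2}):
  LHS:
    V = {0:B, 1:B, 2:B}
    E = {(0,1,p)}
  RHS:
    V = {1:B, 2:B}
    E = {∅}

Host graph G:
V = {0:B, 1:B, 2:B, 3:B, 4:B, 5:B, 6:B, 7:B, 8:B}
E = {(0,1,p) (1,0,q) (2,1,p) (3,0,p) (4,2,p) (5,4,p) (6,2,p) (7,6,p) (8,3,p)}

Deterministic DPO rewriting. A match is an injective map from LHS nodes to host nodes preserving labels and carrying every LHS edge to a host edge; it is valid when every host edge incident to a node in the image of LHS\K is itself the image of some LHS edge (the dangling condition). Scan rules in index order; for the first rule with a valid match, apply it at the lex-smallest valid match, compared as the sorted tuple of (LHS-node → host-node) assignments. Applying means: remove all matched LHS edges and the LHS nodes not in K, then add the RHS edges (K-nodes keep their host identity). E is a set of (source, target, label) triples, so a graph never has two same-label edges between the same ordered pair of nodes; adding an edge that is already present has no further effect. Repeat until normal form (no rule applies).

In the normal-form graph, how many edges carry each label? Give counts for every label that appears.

initial: |V|=9 |E|=9  E = 0-p->1 1-q->0 2-p->1 3-p->0 4-p->2 5-p->4 6-p->2 7-p->6 8-p->3
step 1: apply R2 at {0↦5, 1↦4, 2↦0}  → |V|=8 |E|=8  E = 0-p->1 1-q->0 2-p->1 3-p->0 4-p->2 6-p->2 7-p->6 8-p->3
step 2: apply R2 at {0↦4, 1↦2, 2↦0}  → |V|=7 |E|=7  E = 0-p->1 1-q->0 2-p->1 3-p->0 6-p->2 7-p->6 8-p->3
step 3: apply R2 at {0↦7, 1↦6, 2↦0}  → |V|=6 |E|=6  E = 0-p->1 1-q->0 2-p->1 3-p->0 6-p->2 8-p->3
step 4: apply R2 at {0↦6, 1↦2, 2↦0}  → |V|=5 |E|=5  E = 0-p->1 1-q->0 2-p->1 3-p->0 8-p->3
step 5: apply R2 at {0↦2, 1↦1, 2↦0}  → |V|=4 |E|=4  E = 0-p->1 1-q->0 3-p->0 8-p->3
step 6: apply R2 at {0↦8, 1↦3, 2↦0}  → |V|=3 |E|=3  E = 0-p->1 1-q->0 3-p->0
step 7: apply R2 at {0↦3, 1↦0, 2↦1}  → |V|=2 |E|=2  E = 0-p->1 1-q->0
final graph: no rule applies after step 7
NF edges: [(0, 1, 'p'), (1, 0, 'q')]

Answer: p:1 q:1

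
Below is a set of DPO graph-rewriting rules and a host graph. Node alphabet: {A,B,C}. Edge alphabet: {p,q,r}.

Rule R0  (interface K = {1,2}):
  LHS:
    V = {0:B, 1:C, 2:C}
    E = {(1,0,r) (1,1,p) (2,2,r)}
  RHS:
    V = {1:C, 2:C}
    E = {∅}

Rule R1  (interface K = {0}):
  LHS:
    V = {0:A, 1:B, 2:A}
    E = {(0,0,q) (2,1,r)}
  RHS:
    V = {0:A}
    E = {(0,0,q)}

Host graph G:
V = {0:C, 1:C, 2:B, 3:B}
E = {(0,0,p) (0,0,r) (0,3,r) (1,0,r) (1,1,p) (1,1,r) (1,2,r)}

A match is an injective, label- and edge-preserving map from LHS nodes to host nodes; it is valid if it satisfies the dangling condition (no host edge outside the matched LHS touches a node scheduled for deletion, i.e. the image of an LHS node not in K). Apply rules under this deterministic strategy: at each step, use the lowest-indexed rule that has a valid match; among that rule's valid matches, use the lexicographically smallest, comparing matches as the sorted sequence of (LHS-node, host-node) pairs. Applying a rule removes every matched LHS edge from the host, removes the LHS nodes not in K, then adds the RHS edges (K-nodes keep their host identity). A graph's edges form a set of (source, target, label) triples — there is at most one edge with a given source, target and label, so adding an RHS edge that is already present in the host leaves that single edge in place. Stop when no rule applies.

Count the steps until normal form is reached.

[0] host  ⇒  4 nodes, 7 edges  {0-p->0 0-r->0 0-r->3 1-r->0 1-p->1 1-r->1 1-r->2}
[1] R0 @ {0↦2, 1↦1, 2↦0}  ⇒  3 nodes, 4 edges  {0-p->0 0-r->3 1-r->0 1-r->1}
[2] R0 @ {0↦3, 1↦0, 2↦1}  ⇒  2 nodes, 1 edges  {1-r->0}
halt: no rule applies after step 2

Answer: 2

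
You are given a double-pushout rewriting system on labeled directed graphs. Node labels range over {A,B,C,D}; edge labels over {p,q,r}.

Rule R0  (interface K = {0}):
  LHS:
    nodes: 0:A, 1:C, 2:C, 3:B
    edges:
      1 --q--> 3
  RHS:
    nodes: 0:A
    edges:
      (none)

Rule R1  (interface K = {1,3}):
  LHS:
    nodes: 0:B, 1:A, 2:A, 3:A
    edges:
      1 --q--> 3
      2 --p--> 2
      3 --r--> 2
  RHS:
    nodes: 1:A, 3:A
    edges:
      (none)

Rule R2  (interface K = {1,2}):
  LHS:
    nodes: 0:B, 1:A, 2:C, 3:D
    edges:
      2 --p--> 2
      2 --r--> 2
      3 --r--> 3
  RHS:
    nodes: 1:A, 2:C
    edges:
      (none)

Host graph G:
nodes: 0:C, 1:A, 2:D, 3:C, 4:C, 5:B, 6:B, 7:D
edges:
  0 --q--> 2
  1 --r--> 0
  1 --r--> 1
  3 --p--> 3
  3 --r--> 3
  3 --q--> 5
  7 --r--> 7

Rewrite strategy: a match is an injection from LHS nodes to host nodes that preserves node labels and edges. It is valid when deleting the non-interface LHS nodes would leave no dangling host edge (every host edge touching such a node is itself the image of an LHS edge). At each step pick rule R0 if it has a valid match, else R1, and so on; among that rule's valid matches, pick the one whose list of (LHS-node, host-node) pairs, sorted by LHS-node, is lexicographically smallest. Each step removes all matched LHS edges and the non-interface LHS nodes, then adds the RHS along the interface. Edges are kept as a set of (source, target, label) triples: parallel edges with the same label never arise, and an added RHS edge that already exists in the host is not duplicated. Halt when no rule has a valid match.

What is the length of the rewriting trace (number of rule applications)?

Answer: 2

Derivation:
[0] host  ⇒  8 nodes, 7 edges  {0-q->2 1-r->0 1-r->1 3-p->3 3-r->3 3-q->5 7-r->7}
[1] R2 @ {0↦6, 1↦1, 2↦3, 3↦7}  ⇒  6 nodes, 4 edges  {0-q->2 1-r->0 1-r->1 3-q->5}
[2] R0 @ {0↦1, 1↦3, 2↦4, 3↦5}  ⇒  3 nodes, 3 edges  {0-q->2 1-r->0 1-r->1}
halt: no rule applies after step 2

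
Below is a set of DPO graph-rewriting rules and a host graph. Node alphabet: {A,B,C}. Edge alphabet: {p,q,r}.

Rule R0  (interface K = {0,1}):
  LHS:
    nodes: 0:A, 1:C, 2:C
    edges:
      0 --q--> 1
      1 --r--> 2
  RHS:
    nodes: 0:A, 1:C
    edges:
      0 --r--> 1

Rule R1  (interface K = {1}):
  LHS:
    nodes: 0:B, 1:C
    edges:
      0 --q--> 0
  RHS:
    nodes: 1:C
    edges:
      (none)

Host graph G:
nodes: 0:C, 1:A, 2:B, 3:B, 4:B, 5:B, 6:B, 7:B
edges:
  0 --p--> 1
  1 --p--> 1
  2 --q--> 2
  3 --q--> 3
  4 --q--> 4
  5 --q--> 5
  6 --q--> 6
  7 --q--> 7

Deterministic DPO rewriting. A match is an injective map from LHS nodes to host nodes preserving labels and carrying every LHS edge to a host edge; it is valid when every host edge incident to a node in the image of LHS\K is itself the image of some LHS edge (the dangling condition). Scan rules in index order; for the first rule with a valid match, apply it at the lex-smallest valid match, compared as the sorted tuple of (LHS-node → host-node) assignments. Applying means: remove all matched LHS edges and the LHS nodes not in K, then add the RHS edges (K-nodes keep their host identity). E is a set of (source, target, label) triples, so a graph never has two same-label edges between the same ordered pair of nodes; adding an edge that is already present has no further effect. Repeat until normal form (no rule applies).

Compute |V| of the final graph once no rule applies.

Answer: 2

Steps:
initial: |V|=8 |E|=8  E = 0-p->1 1-p->1 2-q->2 3-q->3 4-q->4 5-q->5 6-q->6 7-q->7
step 1: apply R1 at {0↦2, 1↦0}  → |V|=7 |E|=7  E = 0-p->1 1-p->1 3-q->3 4-q->4 5-q->5 6-q->6 7-q->7
step 2: apply R1 at {0↦3, 1↦0}  → |V|=6 |E|=6  E = 0-p->1 1-p->1 4-q->4 5-q->5 6-q->6 7-q->7
step 3: apply R1 at {0↦4, 1↦0}  → |V|=5 |E|=5  E = 0-p->1 1-p->1 5-q->5 6-q->6 7-q->7
step 4: apply R1 at {0↦5, 1↦0}  → |V|=4 |E|=4  E = 0-p->1 1-p->1 6-q->6 7-q->7
step 5: apply R1 at {0↦6, 1↦0}  → |V|=3 |E|=3  E = 0-p->1 1-p->1 7-q->7
step 6: apply R1 at {0↦7, 1↦0}  → |V|=2 |E|=2  E = 0-p->1 1-p->1
normal form: no rule applies after step 6
NF nodes: {0:C, 1:A}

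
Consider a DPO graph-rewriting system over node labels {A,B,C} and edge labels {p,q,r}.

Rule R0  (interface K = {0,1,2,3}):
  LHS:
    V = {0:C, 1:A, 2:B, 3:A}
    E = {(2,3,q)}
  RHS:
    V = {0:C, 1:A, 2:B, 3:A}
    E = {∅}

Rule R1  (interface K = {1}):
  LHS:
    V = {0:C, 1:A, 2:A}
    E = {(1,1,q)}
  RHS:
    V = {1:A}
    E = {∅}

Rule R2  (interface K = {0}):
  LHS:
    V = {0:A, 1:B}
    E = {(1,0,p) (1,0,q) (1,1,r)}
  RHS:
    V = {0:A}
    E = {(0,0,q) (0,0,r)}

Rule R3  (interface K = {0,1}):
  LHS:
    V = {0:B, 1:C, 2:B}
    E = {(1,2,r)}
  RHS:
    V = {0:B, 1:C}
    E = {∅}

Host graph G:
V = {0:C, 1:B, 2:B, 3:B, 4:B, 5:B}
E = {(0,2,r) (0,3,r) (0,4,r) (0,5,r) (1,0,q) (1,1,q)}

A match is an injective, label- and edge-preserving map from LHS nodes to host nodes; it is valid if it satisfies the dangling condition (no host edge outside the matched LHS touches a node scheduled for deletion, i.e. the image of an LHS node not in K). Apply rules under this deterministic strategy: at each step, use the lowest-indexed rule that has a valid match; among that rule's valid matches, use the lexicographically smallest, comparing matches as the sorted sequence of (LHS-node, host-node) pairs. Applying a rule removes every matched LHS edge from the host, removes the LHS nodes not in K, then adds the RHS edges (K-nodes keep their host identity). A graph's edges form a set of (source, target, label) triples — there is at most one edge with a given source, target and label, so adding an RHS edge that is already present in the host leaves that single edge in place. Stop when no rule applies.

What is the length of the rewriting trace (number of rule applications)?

[0] host  ⇒  6 nodes, 6 edges  {0-r->2 0-r->3 0-r->4 0-r->5 1-q->0 1-q->1}
[1] R3 @ {0↦1, 1↦0, 2↦2}  ⇒  5 nodes, 5 edges  {0-r->3 0-r->4 0-r->5 1-q->0 1-q->1}
[2] R3 @ {0↦1, 1↦0, 2↦3}  ⇒  4 nodes, 4 edges  {0-r->4 0-r->5 1-q->0 1-q->1}
[3] R3 @ {0↦1, 1↦0, 2↦4}  ⇒  3 nodes, 3 edges  {0-r->5 1-q->0 1-q->1}
[4] R3 @ {0↦1, 1↦0, 2↦5}  ⇒  2 nodes, 2 edges  {1-q->0 1-q->1}
halt: no rule applies after step 4

Answer: 4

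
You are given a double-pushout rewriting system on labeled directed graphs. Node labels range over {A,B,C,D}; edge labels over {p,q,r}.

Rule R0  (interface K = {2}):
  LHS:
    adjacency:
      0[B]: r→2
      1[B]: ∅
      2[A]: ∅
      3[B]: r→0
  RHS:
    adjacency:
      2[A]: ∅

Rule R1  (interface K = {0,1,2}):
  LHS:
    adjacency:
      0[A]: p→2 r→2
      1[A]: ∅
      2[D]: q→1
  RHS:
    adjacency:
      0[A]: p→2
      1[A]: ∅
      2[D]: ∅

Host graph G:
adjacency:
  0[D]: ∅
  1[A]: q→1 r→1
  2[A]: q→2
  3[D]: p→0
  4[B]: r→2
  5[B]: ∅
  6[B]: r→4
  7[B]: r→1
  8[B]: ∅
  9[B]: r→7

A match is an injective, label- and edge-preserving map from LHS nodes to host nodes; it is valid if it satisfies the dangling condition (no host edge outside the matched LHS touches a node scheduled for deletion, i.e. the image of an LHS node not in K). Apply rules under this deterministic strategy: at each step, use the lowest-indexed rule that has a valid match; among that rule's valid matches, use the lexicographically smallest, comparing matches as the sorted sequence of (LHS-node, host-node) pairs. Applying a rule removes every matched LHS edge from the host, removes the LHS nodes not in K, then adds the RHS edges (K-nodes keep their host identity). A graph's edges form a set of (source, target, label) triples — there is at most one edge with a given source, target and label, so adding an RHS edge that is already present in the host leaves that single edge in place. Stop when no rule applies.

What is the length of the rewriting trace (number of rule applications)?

[0] host  ⇒  10 nodes, 8 edges  {1-q->1 1-r->1 2-q->2 3-p->0 4-r->2 6-r->4 7-r->1 9-r->7}
[1] R0 @ {0↦4, 1↦5, 2↦2, 3↦6}  ⇒  7 nodes, 6 edges  {1-q->1 1-r->1 2-q->2 3-p->0 7-r->1 9-r->7}
[2] R0 @ {0↦7, 1↦8, 2↦1, 3↦9}  ⇒  4 nodes, 4 edges  {1-q->1 1-r->1 2-q->2 3-p->0}
halt: no rule applies after step 2

Answer: 2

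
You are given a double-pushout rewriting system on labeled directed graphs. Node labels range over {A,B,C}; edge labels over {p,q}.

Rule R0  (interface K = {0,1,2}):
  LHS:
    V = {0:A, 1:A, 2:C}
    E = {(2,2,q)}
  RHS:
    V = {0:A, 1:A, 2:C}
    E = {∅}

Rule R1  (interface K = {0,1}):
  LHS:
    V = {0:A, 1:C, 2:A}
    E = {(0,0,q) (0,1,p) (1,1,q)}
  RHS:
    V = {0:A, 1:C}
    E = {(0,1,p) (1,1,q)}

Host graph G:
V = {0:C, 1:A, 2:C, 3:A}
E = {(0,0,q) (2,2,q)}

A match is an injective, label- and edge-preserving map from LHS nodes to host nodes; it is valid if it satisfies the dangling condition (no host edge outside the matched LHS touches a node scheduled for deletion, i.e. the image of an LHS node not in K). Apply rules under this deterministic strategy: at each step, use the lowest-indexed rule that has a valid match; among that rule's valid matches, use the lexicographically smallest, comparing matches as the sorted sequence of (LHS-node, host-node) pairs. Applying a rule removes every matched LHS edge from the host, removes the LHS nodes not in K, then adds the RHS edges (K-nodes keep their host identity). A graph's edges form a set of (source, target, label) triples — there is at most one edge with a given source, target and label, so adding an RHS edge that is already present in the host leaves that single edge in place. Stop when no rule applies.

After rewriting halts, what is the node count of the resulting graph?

start.  V:4 E:2  edges: 0-q->0 2-q->2
1. fire R0 via {0↦1, 1↦3, 2↦0}  →  V:4 E:1  edges: 2-q->2
2. fire R0 via {0↦1, 1↦3, 2↦2}  →  V:4 E:0  edges: ∅
final graph: no rule applies after step 2
NF nodes: {0:C, 1:A, 2:C, 3:A}

Answer: 4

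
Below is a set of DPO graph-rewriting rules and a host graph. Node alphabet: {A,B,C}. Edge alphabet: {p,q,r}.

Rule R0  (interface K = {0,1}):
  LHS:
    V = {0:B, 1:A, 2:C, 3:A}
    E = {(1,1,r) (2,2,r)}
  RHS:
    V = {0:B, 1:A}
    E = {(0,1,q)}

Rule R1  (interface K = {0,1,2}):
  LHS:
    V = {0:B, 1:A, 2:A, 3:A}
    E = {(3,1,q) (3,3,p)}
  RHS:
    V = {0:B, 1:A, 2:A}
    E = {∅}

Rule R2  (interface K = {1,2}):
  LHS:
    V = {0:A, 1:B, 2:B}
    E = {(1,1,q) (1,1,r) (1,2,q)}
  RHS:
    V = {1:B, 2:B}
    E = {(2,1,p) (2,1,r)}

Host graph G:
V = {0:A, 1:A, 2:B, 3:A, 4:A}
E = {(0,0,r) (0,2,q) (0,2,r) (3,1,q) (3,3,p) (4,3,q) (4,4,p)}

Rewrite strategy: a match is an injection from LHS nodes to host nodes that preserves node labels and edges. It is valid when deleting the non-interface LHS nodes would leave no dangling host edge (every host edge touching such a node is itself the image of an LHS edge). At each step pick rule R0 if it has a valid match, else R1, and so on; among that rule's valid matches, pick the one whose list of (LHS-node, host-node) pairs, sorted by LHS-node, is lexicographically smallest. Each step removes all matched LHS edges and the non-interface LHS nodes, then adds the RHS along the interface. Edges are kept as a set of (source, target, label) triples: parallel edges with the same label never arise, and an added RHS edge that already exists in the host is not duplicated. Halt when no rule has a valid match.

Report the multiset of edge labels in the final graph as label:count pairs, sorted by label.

Answer: q:1 r:2

Steps:
initial: |V|=5 |E|=7  E = 0-r->0 0-q->2 0-r->2 3-q->1 3-p->3 4-q->3 4-p->4
step 1: apply R1 at {0↦2, 1↦3, 2↦0, 3↦4}  → |V|=4 |E|=5  E = 0-r->0 0-q->2 0-r->2 3-q->1 3-p->3
step 2: apply R1 at {0↦2, 1↦1, 2↦0, 3↦3}  → |V|=3 |E|=3  E = 0-r->0 0-q->2 0-r->2
normal form: no rule applies after step 2
NF edges: [(0, 0, 'r'), (0, 2, 'q'), (0, 2, 'r')]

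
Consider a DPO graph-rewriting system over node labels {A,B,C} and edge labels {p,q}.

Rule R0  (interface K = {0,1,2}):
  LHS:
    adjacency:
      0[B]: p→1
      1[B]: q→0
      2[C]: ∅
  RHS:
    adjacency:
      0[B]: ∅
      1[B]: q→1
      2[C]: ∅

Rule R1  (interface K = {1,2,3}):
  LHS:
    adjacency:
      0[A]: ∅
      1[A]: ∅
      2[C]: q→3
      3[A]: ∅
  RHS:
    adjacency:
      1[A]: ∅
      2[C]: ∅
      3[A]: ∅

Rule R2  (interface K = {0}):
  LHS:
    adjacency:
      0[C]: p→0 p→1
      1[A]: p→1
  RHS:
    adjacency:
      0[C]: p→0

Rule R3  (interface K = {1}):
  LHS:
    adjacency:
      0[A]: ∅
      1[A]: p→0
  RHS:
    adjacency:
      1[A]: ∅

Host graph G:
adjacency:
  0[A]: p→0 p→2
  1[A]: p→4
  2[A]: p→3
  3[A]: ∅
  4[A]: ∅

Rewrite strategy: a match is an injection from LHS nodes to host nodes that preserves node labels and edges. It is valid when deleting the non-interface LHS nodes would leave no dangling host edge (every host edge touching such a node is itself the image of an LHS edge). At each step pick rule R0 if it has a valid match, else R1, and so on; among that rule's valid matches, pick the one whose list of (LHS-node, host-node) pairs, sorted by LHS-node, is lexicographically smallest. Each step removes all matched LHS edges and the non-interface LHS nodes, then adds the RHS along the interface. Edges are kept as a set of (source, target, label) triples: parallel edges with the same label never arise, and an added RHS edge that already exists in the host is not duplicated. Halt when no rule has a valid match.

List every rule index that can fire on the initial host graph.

Answer: [R3]

Rewrite trace:
R0: no valid match — LHS pattern not found
R1: no valid match — LHS pattern not found
R2: no valid match — LHS pattern not found
R3: 2 valid matches — {0↦3, 1↦2}, {0↦4, 1↦1}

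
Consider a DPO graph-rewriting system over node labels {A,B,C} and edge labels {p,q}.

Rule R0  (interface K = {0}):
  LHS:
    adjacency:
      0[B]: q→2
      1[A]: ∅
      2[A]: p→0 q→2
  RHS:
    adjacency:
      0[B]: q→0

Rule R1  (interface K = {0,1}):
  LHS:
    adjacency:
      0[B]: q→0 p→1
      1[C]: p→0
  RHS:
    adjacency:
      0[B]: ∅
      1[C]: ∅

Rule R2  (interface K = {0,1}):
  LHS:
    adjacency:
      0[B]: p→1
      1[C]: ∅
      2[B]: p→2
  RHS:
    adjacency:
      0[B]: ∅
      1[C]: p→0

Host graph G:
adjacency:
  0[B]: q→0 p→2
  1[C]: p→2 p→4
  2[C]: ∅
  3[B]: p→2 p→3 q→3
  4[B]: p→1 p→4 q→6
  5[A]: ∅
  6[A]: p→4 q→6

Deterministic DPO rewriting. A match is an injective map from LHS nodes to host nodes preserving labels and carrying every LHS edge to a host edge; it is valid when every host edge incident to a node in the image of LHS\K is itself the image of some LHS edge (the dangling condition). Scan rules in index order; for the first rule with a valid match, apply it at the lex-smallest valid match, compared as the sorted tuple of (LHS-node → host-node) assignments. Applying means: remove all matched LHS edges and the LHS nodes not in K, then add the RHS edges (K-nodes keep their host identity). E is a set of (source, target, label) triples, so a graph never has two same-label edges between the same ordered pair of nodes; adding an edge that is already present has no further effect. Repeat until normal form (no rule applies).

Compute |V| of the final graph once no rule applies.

[0] host  ⇒  7 nodes, 12 edges  {0-q->0 0-p->2 1-p->2 1-p->4 3-p->2 3-p->3 3-q->3 4-p->1 4-p->4 4-q->6 6-p->4 6-q->6}
[1] R0 @ {0↦4, 1↦5, 2↦6}  ⇒  5 nodes, 10 edges  {0-q->0 0-p->2 1-p->2 1-p->4 3-p->2 3-p->3 3-q->3 4-p->1 4-p->4 4-q->4}
[2] R1 @ {0↦4, 1↦1}  ⇒  5 nodes, 7 edges  {0-q->0 0-p->2 1-p->2 3-p->2 3-p->3 3-q->3 4-p->4}
[3] R2 @ {0↦0, 1↦2, 2↦4}  ⇒  4 nodes, 6 edges  {0-q->0 1-p->2 2-p->0 3-p->2 3-p->3 3-q->3}
halt: no rule applies after step 3
NF nodes: {0:B, 1:C, 2:C, 3:B}

Answer: 4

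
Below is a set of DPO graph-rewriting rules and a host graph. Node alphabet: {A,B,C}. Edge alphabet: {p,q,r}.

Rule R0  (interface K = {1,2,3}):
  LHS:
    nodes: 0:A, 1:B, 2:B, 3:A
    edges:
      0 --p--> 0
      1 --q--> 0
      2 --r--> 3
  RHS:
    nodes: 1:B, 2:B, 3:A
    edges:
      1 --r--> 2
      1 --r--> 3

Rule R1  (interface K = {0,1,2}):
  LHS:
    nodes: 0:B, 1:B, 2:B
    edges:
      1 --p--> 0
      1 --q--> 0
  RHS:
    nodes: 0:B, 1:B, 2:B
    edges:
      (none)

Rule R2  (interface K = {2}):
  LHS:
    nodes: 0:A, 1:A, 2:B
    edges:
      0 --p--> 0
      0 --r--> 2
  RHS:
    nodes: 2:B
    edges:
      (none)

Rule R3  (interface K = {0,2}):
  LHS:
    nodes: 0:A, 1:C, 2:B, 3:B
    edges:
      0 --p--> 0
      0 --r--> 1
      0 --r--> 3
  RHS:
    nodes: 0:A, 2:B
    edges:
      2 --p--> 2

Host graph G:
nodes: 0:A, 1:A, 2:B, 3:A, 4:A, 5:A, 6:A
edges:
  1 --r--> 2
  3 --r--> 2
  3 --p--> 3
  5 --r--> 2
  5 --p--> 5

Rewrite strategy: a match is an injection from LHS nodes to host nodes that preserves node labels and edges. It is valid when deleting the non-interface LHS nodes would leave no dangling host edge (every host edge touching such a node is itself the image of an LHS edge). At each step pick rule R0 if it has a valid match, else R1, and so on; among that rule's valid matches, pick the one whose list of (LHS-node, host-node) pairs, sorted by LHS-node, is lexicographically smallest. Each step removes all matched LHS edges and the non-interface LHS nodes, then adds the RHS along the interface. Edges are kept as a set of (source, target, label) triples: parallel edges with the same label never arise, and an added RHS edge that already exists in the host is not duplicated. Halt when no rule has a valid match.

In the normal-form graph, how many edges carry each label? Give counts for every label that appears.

[0] host  ⇒  7 nodes, 5 edges  {1-r->2 3-r->2 3-p->3 5-r->2 5-p->5}
[1] R2 @ {0↦3, 1↦0, 2↦2}  ⇒  5 nodes, 3 edges  {1-r->2 5-r->2 5-p->5}
[2] R2 @ {0↦5, 1↦4, 2↦2}  ⇒  3 nodes, 1 edges  {1-r->2}
halt: no rule applies after step 2
NF edges: [(1, 2, 'r')]

Answer: r:1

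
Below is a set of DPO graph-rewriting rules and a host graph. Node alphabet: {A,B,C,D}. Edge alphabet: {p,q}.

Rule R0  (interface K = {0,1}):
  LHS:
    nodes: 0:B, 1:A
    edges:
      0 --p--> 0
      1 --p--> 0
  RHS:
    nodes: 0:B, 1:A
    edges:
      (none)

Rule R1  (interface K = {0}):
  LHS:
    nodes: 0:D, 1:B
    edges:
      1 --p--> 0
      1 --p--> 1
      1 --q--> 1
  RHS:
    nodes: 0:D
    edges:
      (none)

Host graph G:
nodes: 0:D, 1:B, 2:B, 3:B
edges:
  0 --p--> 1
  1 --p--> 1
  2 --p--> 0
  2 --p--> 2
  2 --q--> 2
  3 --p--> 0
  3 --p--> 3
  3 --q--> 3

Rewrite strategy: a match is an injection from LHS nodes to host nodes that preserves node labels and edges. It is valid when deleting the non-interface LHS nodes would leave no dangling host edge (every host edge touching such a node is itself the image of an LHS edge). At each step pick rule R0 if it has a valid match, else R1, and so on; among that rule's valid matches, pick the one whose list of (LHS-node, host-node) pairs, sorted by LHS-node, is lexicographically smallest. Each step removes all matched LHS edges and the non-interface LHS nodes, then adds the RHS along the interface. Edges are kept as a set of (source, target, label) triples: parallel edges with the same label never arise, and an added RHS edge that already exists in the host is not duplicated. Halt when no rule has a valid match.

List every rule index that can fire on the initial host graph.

Answer: [R1]

Steps:
R0: no valid match — LHS pattern not found
R1: 2 valid matches — {0↦0, 1↦2}, {0↦0, 1↦3}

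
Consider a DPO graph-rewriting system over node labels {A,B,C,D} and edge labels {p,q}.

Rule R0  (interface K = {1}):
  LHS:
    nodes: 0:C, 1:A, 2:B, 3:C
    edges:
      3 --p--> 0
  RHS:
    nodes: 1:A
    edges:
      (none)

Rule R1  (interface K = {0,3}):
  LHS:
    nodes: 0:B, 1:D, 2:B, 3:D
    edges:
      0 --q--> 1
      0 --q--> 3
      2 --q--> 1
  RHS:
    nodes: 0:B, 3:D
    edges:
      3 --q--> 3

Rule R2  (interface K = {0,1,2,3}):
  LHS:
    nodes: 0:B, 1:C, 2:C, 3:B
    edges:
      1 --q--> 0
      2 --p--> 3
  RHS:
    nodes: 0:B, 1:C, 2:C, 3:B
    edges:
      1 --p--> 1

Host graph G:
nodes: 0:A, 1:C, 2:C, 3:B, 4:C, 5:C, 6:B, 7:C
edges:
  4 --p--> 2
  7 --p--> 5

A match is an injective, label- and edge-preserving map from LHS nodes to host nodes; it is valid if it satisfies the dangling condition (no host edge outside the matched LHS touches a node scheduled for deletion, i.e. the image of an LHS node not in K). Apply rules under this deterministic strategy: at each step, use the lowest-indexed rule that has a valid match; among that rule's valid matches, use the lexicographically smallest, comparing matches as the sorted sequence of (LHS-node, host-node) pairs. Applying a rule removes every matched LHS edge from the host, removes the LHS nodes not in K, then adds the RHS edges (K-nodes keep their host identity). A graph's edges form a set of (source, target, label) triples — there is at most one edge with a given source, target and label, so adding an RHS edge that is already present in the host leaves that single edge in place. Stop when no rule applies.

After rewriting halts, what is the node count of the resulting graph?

initial: |V|=8 |E|=2  E = 4-p->2 7-p->5
step 1: apply R0 at {0↦2, 1↦0, 2↦3, 3↦4}  → |V|=5 |E|=1  E = 7-p->5
step 2: apply R0 at {0↦5, 1↦0, 2↦6, 3↦7}  → |V|=2 |E|=0  E = ∅
halt: no rule applies after step 2
NF nodes: {0:A, 1:C}

Answer: 2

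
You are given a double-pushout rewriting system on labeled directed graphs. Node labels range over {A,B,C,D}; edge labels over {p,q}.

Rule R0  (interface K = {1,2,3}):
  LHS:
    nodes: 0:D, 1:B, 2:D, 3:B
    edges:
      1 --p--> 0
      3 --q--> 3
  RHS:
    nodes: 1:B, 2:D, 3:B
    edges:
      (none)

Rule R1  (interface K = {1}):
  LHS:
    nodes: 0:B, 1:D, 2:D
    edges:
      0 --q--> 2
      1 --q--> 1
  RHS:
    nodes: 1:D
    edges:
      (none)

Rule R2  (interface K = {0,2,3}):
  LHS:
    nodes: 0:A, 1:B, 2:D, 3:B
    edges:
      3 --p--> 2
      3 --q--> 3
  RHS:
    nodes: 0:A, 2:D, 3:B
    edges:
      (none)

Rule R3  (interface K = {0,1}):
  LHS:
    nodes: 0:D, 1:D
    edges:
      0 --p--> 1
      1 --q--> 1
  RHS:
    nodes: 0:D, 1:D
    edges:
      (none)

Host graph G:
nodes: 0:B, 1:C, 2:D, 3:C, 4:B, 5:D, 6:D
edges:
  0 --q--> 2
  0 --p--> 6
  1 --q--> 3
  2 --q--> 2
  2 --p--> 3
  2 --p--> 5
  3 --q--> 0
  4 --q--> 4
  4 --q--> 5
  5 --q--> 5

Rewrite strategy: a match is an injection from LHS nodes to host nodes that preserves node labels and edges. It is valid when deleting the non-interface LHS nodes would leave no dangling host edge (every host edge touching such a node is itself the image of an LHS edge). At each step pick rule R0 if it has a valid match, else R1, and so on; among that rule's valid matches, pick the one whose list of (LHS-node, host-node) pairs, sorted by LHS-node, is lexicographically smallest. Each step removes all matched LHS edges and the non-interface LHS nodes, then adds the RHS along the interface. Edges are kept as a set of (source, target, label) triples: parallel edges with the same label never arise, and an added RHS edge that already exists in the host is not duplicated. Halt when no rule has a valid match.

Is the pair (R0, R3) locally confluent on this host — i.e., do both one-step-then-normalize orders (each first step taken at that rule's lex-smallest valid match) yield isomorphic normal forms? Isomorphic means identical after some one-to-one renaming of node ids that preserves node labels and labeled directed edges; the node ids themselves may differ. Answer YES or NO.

branch R0-first: apply at {0↦6, 1↦0, 2↦2, 3↦4} → |E|=8, then 2 more step(s) → NF |V|=4 |E|=4 V={0:B, 1:C, 2:D, 3:C} E=0-q->2 1-q->3 2-p->3 3-q->0
branch R3-first: apply at {0↦2, 1↦5} → |E|=8, then 2 more step(s) → NF |V|=4 |E|=4 V={0:B, 1:C, 2:D, 3:C} E=0-q->2 1-q->3 2-p->3 3-q->0
graphs isomorphic (equal up to label-preserving node renaming)

Answer: YES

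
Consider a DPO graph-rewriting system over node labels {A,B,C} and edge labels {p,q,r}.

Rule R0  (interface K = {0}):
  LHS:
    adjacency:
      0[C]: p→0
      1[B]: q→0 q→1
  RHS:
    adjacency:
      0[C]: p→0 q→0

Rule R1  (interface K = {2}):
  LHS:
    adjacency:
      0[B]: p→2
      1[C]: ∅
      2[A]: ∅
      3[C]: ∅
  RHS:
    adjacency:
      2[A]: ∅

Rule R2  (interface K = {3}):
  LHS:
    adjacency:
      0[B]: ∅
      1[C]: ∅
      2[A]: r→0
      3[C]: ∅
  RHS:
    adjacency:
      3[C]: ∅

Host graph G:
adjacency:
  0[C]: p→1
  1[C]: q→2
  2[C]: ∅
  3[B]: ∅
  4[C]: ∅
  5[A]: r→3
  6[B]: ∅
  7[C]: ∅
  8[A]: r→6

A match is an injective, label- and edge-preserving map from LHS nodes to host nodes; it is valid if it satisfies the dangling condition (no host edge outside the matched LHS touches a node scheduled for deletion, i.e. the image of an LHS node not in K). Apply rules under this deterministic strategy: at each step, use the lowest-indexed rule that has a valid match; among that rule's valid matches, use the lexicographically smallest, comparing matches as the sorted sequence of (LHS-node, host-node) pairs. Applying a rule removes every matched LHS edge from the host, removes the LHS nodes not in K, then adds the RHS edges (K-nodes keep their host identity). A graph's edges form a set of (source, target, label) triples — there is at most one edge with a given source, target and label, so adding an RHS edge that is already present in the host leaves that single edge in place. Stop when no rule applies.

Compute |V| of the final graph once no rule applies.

Answer: 3

Rewrite trace:
start.  V:9 E:4  edges: 0-p->1 1-q->2 5-r->3 8-r->6
1. fire R2 via {0↦3, 1↦4, 2↦5, 3↦0}  →  V:6 E:3  edges: 0-p->1 1-q->2 8-r->6
2. fire R2 via {0↦6, 1↦7, 2↦8, 3↦0}  →  V:3 E:2  edges: 0-p->1 1-q->2
final graph: no rule applies after step 2
NF nodes: {0:C, 1:C, 2:C}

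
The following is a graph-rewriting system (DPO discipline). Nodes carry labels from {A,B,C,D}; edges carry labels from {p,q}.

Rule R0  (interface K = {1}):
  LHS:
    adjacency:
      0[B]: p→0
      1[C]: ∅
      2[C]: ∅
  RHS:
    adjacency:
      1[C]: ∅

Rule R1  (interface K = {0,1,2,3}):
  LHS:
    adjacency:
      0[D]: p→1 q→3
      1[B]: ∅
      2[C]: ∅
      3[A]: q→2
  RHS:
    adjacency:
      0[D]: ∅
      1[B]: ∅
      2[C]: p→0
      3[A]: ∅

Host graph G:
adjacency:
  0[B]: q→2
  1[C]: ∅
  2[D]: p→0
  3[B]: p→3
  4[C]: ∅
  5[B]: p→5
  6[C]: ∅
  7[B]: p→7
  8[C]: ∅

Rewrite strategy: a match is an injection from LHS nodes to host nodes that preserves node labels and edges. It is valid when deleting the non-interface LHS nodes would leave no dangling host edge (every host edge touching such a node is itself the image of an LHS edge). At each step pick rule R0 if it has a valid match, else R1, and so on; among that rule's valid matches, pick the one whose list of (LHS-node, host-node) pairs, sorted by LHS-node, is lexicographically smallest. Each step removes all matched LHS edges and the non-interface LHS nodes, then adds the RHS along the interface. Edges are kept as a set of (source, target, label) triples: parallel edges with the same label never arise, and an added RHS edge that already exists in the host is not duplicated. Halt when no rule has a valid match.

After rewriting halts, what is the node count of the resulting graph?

Answer: 3

Steps:
[0] host  ⇒  9 nodes, 5 edges  {0-q->2 2-p->0 3-p->3 5-p->5 7-p->7}
[1] R0 @ {0↦3, 1↦1, 2↦4}  ⇒  7 nodes, 4 edges  {0-q->2 2-p->0 5-p->5 7-p->7}
[2] R0 @ {0↦5, 1↦1, 2↦6}  ⇒  5 nodes, 3 edges  {0-q->2 2-p->0 7-p->7}
[3] R0 @ {0↦7, 1↦1, 2↦8}  ⇒  3 nodes, 2 edges  {0-q->2 2-p->0}
normal form: no rule applies after step 3
NF nodes: {0:B, 1:C, 2:D}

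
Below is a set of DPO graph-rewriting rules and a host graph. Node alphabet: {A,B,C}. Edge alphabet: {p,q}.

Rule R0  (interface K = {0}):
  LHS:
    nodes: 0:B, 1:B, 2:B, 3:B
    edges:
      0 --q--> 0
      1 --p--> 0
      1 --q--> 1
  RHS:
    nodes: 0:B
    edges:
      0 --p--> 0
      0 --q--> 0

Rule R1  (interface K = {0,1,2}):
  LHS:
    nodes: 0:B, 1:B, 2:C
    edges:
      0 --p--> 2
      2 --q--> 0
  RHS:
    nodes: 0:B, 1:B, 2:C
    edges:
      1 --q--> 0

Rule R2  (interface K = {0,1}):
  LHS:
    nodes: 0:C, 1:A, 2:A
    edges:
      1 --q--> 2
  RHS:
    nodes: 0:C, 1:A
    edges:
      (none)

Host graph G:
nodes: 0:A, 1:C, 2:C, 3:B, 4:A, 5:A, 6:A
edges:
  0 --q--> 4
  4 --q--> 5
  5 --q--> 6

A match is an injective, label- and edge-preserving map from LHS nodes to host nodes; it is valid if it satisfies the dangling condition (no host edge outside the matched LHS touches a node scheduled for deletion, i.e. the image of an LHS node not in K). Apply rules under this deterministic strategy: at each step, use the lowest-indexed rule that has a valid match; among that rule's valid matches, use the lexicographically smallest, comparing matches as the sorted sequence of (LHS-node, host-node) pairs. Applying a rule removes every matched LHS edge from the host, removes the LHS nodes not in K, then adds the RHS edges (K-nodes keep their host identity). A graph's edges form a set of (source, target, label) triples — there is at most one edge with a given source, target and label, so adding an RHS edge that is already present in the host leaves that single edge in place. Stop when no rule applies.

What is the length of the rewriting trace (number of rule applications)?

Answer: 3

Derivation:
[0] host  ⇒  7 nodes, 3 edges  {0-q->4 4-q->5 5-q->6}
[1] R2 @ {0↦1, 1↦5, 2↦6}  ⇒  6 nodes, 2 edges  {0-q->4 4-q->5}
[2] R2 @ {0↦1, 1↦4, 2↦5}  ⇒  5 nodes, 1 edges  {0-q->4}
[3] R2 @ {0↦1, 1↦0, 2↦4}  ⇒  4 nodes, 0 edges  {∅}
halt: no rule applies after step 3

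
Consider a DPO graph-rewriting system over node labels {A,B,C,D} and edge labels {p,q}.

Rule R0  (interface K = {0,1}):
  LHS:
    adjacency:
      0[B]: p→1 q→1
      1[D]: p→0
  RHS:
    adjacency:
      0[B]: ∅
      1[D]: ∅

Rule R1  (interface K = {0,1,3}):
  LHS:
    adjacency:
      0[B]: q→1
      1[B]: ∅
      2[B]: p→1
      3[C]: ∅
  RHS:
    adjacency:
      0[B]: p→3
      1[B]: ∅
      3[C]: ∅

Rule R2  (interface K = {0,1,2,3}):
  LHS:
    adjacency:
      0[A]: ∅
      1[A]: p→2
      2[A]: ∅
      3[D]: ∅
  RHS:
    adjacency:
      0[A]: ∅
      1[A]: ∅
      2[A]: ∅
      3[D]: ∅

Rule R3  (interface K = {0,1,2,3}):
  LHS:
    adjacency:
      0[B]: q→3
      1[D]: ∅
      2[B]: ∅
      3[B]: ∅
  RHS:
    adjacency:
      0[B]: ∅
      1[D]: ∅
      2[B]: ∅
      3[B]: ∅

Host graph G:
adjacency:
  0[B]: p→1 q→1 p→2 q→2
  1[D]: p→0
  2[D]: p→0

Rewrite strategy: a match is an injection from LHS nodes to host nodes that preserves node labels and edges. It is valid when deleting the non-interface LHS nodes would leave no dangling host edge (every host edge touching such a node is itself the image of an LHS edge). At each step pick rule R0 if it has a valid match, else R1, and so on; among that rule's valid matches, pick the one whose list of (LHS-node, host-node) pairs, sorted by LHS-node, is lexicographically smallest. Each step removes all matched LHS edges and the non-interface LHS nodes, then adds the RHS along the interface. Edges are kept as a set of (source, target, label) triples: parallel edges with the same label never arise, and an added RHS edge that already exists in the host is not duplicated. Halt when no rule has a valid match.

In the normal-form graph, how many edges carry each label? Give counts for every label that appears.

[0] host  ⇒  3 nodes, 6 edges  {0-p->1 0-q->1 0-p->2 0-q->2 1-p->0 2-p->0}
[1] R0 @ {0↦0, 1↦1}  ⇒  3 nodes, 3 edges  {0-p->2 0-q->2 2-p->0}
[2] R0 @ {0↦0, 1↦2}  ⇒  3 nodes, 0 edges  {∅}
halt: no rule applies after step 2
NF edges: []

Answer: (no edges)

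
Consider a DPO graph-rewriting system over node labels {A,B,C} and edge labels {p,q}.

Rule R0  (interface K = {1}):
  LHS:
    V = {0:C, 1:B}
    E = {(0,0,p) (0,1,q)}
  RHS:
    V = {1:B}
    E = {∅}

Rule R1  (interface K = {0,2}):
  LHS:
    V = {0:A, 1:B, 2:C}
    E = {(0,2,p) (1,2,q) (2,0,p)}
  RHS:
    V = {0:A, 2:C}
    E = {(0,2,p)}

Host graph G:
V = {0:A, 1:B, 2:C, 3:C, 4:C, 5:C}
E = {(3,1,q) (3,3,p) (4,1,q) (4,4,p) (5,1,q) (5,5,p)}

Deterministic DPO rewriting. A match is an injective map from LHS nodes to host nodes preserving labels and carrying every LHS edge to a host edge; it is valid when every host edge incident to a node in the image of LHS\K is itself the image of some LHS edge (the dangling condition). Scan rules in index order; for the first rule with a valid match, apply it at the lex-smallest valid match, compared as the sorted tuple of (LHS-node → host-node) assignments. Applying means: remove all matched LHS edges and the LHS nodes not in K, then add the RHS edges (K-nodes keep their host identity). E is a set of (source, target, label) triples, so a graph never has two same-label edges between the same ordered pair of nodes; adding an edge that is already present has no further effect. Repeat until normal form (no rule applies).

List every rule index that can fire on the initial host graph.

Answer: [R0]

Steps:
R0: 3 valid matches — {0↦3, 1↦1}, {0↦4, 1↦1}, {0↦5, 1↦1}
R1: no valid match — LHS pattern not found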